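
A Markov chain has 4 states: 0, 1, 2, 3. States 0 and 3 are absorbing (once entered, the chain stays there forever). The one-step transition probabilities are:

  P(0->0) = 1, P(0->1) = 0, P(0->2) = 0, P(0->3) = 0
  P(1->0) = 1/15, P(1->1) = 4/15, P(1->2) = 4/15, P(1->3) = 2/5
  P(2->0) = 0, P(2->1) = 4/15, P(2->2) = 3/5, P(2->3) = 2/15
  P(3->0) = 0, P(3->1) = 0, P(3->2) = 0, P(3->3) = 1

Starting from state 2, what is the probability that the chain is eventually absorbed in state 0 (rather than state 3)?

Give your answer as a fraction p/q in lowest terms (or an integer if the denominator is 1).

Answer: 2/25

Derivation:
Let a_i = P(absorbed in 0 | start in state i).
Boundary conditions: a_0 = 1, a_3 = 0.
For each transient state i, a_i = sum_j P(i->j) * a_j:
  a_1 = 1/15*a_0 + 4/15*a_1 + 4/15*a_2 + 2/5*a_3
  a_2 = 0*a_0 + 4/15*a_1 + 3/5*a_2 + 2/15*a_3

Substituting a_0 = 1 and a_3 = 0, rearrange to (I - Q) a = r where r[i] = P(i -> 0):
  [11/15, -4/15] . (a_1, a_2) = 1/15
  [-4/15, 2/5] . (a_1, a_2) = 0

Solving yields:
  a_1 = 3/25
  a_2 = 2/25

Starting state is 2, so the absorption probability is a_2 = 2/25.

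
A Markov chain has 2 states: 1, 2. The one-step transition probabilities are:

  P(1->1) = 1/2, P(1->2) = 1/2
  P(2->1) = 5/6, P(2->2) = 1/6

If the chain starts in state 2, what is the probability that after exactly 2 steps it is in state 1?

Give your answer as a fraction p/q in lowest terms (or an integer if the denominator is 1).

Answer: 5/9

Derivation:
Computing P^2 by repeated multiplication:
P^1 =
  1: [1/2, 1/2]
  2: [5/6, 1/6]
P^2 =
  1: [2/3, 1/3]
  2: [5/9, 4/9]

(P^2)[2 -> 1] = 5/9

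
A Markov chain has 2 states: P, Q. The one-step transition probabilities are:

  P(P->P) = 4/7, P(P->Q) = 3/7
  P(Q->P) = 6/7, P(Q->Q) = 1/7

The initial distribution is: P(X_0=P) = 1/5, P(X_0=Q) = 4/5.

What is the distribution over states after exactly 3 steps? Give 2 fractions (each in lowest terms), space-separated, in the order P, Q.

Answer: 166/245 79/245

Derivation:
Propagating the distribution step by step (d_{t+1} = d_t * P):
d_0 = (P=1/5, Q=4/5)
  d_1[P] = 1/5*4/7 + 4/5*6/7 = 4/5
  d_1[Q] = 1/5*3/7 + 4/5*1/7 = 1/5
d_1 = (P=4/5, Q=1/5)
  d_2[P] = 4/5*4/7 + 1/5*6/7 = 22/35
  d_2[Q] = 4/5*3/7 + 1/5*1/7 = 13/35
d_2 = (P=22/35, Q=13/35)
  d_3[P] = 22/35*4/7 + 13/35*6/7 = 166/245
  d_3[Q] = 22/35*3/7 + 13/35*1/7 = 79/245
d_3 = (P=166/245, Q=79/245)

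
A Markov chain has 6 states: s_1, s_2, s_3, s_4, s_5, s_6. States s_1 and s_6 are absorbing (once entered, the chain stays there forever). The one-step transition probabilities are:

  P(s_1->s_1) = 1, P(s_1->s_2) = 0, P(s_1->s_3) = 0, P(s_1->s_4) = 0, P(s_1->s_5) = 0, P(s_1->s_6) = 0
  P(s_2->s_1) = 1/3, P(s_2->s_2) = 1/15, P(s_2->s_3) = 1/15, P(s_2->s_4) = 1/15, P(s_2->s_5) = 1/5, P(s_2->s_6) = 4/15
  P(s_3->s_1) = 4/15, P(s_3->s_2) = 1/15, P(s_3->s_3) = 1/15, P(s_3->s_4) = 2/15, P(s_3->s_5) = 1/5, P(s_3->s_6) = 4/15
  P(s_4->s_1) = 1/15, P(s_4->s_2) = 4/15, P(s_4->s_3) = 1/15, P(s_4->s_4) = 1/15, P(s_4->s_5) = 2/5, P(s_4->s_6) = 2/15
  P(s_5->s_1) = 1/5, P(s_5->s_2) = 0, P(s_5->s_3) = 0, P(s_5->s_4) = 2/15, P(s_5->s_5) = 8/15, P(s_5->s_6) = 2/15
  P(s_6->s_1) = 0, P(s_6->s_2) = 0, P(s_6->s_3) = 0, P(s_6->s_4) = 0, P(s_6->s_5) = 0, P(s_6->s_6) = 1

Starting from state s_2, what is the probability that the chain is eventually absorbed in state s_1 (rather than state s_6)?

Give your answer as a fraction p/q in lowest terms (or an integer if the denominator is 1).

Answer: 8687/15669

Derivation:
Let a_i = P(absorbed in s_1 | start in state i).
Boundary conditions: a_s_1 = 1, a_s_6 = 0.
For each transient state i, a_i = sum_j P(i->j) * a_j:
  a_s_2 = 1/3*a_s_1 + 1/15*a_s_2 + 1/15*a_s_3 + 1/15*a_s_4 + 1/5*a_s_5 + 4/15*a_s_6
  a_s_3 = 4/15*a_s_1 + 1/15*a_s_2 + 1/15*a_s_3 + 2/15*a_s_4 + 1/5*a_s_5 + 4/15*a_s_6
  a_s_4 = 1/15*a_s_1 + 4/15*a_s_2 + 1/15*a_s_3 + 1/15*a_s_4 + 2/5*a_s_5 + 2/15*a_s_6
  a_s_5 = 1/5*a_s_1 + 0*a_s_2 + 0*a_s_3 + 2/15*a_s_4 + 8/15*a_s_5 + 2/15*a_s_6

Substituting a_s_1 = 1 and a_s_6 = 0, rearrange to (I - Q) a = r where r[i] = P(i -> s_1):
  [14/15, -1/15, -1/15, -1/5] . (a_s_2, a_s_3, a_s_4, a_s_5) = 1/3
  [-1/15, 14/15, -2/15, -1/5] . (a_s_2, a_s_3, a_s_4, a_s_5) = 4/15
  [-4/15, -1/15, 14/15, -2/5] . (a_s_2, a_s_3, a_s_4, a_s_5) = 1/15
  [0, 0, -2/15, 7/15] . (a_s_2, a_s_3, a_s_4, a_s_5) = 1/5

Solving yields:
  a_s_2 = 8687/15669
  a_s_3 = 8179/15669
  a_s_4 = 2683/5223
  a_s_5 = 3005/5223

Starting state is s_2, so the absorption probability is a_s_2 = 8687/15669.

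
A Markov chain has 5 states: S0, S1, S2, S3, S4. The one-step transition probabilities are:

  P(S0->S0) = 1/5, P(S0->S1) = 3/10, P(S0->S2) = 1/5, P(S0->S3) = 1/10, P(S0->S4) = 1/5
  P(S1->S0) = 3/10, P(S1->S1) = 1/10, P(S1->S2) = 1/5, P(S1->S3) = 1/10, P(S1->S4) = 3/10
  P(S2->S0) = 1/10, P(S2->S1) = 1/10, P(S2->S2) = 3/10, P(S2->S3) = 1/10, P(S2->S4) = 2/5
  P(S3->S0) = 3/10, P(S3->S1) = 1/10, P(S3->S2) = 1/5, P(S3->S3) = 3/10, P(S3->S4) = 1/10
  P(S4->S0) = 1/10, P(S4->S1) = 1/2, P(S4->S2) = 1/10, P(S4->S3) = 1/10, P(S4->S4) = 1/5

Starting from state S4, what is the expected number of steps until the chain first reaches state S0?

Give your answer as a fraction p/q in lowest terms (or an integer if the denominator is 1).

Answer: 145/26

Derivation:
Let h_i = expected steps to first reach S0 from state i.
Boundary: h_S0 = 0.
First-step equations for the other states:
  h_S1 = 1 + 3/10*h_S0 + 1/10*h_S1 + 1/5*h_S2 + 1/10*h_S3 + 3/10*h_S4
  h_S2 = 1 + 1/10*h_S0 + 1/10*h_S1 + 3/10*h_S2 + 1/10*h_S3 + 2/5*h_S4
  h_S3 = 1 + 3/10*h_S0 + 1/10*h_S1 + 1/5*h_S2 + 3/10*h_S3 + 1/10*h_S4
  h_S4 = 1 + 1/10*h_S0 + 1/2*h_S1 + 1/10*h_S2 + 1/10*h_S3 + 1/5*h_S4

Substituting h_S0 = 0 and rearranging gives the linear system (I - Q) h = 1:
  [9/10, -1/5, -1/10, -3/10] . (h_S1, h_S2, h_S3, h_S4) = 1
  [-1/10, 7/10, -1/10, -2/5] . (h_S1, h_S2, h_S3, h_S4) = 1
  [-1/10, -1/5, 7/10, -1/10] . (h_S1, h_S2, h_S3, h_S4) = 1
  [-1/2, -1/10, -1/10, 4/5] . (h_S1, h_S2, h_S3, h_S4) = 1

Solving yields:
  h_S1 = 125/26
  h_S2 = 155/26
  h_S3 = 60/13
  h_S4 = 145/26

Starting state is S4, so the expected hitting time is h_S4 = 145/26.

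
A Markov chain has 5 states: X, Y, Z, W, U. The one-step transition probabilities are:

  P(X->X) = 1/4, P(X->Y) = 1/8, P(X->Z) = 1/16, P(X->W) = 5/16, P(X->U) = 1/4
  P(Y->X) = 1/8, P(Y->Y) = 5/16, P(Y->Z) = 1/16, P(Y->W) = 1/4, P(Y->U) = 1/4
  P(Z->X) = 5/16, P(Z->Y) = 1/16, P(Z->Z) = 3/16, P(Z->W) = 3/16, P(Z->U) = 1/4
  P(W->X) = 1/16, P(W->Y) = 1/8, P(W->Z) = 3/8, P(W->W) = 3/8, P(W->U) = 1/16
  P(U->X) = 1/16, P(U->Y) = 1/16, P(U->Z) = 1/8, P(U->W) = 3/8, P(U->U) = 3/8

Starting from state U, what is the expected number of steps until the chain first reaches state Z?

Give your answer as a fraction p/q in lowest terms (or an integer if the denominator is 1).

Answer: 40112/8053

Derivation:
Let h_i = expected steps to first reach Z from state i.
Boundary: h_Z = 0.
First-step equations for the other states:
  h_X = 1 + 1/4*h_X + 1/8*h_Y + 1/16*h_Z + 5/16*h_W + 1/4*h_U
  h_Y = 1 + 1/8*h_X + 5/16*h_Y + 1/16*h_Z + 1/4*h_W + 1/4*h_U
  h_W = 1 + 1/16*h_X + 1/8*h_Y + 3/8*h_Z + 3/8*h_W + 1/16*h_U
  h_U = 1 + 1/16*h_X + 1/16*h_Y + 1/8*h_Z + 3/8*h_W + 3/8*h_U

Substituting h_Z = 0 and rearranging gives the linear system (I - Q) h = 1:
  [3/4, -1/8, -5/16, -1/4] . (h_X, h_Y, h_W, h_U) = 1
  [-1/8, 11/16, -1/4, -1/4] . (h_X, h_Y, h_W, h_U) = 1
  [-1/16, -1/8, 5/8, -1/16] . (h_X, h_Y, h_W, h_U) = 1
  [-1/16, -1/16, -3/8, 5/8] . (h_X, h_Y, h_W, h_U) = 1

Solving yields:
  h_X = 44352/8053
  h_Y = 45424/8053
  h_W = 30416/8053
  h_U = 40112/8053

Starting state is U, so the expected hitting time is h_U = 40112/8053.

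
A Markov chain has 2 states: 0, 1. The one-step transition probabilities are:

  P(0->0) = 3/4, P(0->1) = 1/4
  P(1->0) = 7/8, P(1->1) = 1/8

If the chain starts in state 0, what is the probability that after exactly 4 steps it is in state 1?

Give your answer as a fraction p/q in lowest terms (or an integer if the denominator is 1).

Answer: 455/2048

Derivation:
Computing P^4 by repeated multiplication:
P^1 =
  0: [3/4, 1/4]
  1: [7/8, 1/8]
P^2 =
  0: [25/32, 7/32]
  1: [49/64, 15/64]
P^3 =
  0: [199/256, 57/256]
  1: [399/512, 113/512]
P^4 =
  0: [1593/2048, 455/2048]
  1: [3185/4096, 911/4096]

(P^4)[0 -> 1] = 455/2048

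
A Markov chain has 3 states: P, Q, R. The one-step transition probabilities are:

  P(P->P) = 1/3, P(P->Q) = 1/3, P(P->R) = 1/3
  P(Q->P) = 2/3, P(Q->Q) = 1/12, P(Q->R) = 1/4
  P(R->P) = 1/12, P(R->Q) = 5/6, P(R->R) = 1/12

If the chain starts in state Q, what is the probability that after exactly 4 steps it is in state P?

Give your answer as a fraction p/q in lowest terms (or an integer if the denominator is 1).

Computing P^4 by repeated multiplication:
P^1 =
  P: [1/3, 1/3, 1/3]
  Q: [2/3, 1/12, 1/4]
  R: [1/12, 5/6, 1/12]
P^2 =
  P: [13/36, 5/12, 2/9]
  Q: [43/144, 7/16, 19/72]
  R: [85/144, 1/6, 35/144]
P^3 =
  P: [5/12, 49/144, 35/144]
  Q: [119/288, 205/576, 133/576]
  R: [21/64, 119/288, 149/576]
P^4 =
  P: [667/1728, 71/192, 211/864]
  Q: [2725/6912, 829/2304, 425/1728]
  R: [2809/6912, 23/64, 1619/6912]

(P^4)[Q -> P] = 2725/6912

Answer: 2725/6912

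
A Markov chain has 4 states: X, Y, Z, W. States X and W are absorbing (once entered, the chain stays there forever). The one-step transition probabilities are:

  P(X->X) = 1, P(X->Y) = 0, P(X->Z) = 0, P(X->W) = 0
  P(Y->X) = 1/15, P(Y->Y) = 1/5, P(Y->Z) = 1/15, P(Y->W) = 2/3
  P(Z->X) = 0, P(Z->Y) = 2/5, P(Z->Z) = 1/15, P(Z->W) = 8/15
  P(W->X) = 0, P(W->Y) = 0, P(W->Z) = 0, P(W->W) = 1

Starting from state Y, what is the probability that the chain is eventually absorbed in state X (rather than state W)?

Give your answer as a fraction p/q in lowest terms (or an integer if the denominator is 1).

Let a_i = P(absorbed in X | start in state i).
Boundary conditions: a_X = 1, a_W = 0.
For each transient state i, a_i = sum_j P(i->j) * a_j:
  a_Y = 1/15*a_X + 1/5*a_Y + 1/15*a_Z + 2/3*a_W
  a_Z = 0*a_X + 2/5*a_Y + 1/15*a_Z + 8/15*a_W

Substituting a_X = 1 and a_W = 0, rearrange to (I - Q) a = r where r[i] = P(i -> X):
  [4/5, -1/15] . (a_Y, a_Z) = 1/15
  [-2/5, 14/15] . (a_Y, a_Z) = 0

Solving yields:
  a_Y = 7/81
  a_Z = 1/27

Starting state is Y, so the absorption probability is a_Y = 7/81.

Answer: 7/81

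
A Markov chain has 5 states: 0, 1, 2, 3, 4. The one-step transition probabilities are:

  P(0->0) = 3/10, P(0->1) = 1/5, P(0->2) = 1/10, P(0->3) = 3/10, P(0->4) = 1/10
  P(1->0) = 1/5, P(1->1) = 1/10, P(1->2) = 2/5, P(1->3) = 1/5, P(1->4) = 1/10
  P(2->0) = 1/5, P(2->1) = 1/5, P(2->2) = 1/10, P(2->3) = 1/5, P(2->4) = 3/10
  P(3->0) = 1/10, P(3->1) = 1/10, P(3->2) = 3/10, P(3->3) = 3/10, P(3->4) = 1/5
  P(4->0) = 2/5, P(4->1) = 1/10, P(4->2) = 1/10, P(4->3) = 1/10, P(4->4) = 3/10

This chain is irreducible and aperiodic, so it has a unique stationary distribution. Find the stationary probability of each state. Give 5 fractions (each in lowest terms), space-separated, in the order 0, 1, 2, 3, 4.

Answer: 2225/9211 1317/9211 1734/9211 2089/9211 1846/9211

Derivation:
The stationary distribution satisfies pi = pi * P, i.e.:
  pi_0 = 3/10*pi_0 + 1/5*pi_1 + 1/5*pi_2 + 1/10*pi_3 + 2/5*pi_4
  pi_1 = 1/5*pi_0 + 1/10*pi_1 + 1/5*pi_2 + 1/10*pi_3 + 1/10*pi_4
  pi_2 = 1/10*pi_0 + 2/5*pi_1 + 1/10*pi_2 + 3/10*pi_3 + 1/10*pi_4
  pi_3 = 3/10*pi_0 + 1/5*pi_1 + 1/5*pi_2 + 3/10*pi_3 + 1/10*pi_4
  pi_4 = 1/10*pi_0 + 1/10*pi_1 + 3/10*pi_2 + 1/5*pi_3 + 3/10*pi_4
with normalization: pi_0 + pi_1 + pi_2 + pi_3 + pi_4 = 1.

Using the first 4 balance equations plus normalization, the linear system A*pi = b is:
  [-7/10, 1/5, 1/5, 1/10, 2/5] . pi = 0
  [1/5, -9/10, 1/5, 1/10, 1/10] . pi = 0
  [1/10, 2/5, -9/10, 3/10, 1/10] . pi = 0
  [3/10, 1/5, 1/5, -7/10, 1/10] . pi = 0
  [1, 1, 1, 1, 1] . pi = 1

Solving yields:
  pi_0 = 2225/9211
  pi_1 = 1317/9211
  pi_2 = 1734/9211
  pi_3 = 2089/9211
  pi_4 = 1846/9211

Verification (pi * P):
  2225/9211*3/10 + 1317/9211*1/5 + 1734/9211*1/5 + 2089/9211*1/10 + 1846/9211*2/5 = 2225/9211 = pi_0  (ok)
  2225/9211*1/5 + 1317/9211*1/10 + 1734/9211*1/5 + 2089/9211*1/10 + 1846/9211*1/10 = 1317/9211 = pi_1  (ok)
  2225/9211*1/10 + 1317/9211*2/5 + 1734/9211*1/10 + 2089/9211*3/10 + 1846/9211*1/10 = 1734/9211 = pi_2  (ok)
  2225/9211*3/10 + 1317/9211*1/5 + 1734/9211*1/5 + 2089/9211*3/10 + 1846/9211*1/10 = 2089/9211 = pi_3  (ok)
  2225/9211*1/10 + 1317/9211*1/10 + 1734/9211*3/10 + 2089/9211*1/5 + 1846/9211*3/10 = 1846/9211 = pi_4  (ok)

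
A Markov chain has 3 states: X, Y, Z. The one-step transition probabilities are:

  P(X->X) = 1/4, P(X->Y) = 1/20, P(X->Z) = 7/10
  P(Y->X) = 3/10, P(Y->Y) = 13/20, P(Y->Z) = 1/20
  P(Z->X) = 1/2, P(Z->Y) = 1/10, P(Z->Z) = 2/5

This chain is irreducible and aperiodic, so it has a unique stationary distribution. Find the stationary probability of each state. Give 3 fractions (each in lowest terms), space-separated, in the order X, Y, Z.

The stationary distribution satisfies pi = pi * P, i.e.:
  pi_X = 1/4*pi_X + 3/10*pi_Y + 1/2*pi_Z
  pi_Y = 1/20*pi_X + 13/20*pi_Y + 1/10*pi_Z
  pi_Z = 7/10*pi_X + 1/20*pi_Y + 2/5*pi_Z
with normalization: pi_X + pi_Y + pi_Z = 1.

Using the first 2 balance equations plus normalization, the linear system A*pi = b is:
  [-3/4, 3/10, 1/2] . pi = 0
  [1/20, -7/20, 1/10] . pi = 0
  [1, 1, 1] . pi = 1

Solving yields:
  pi_X = 82/221
  pi_Y = 40/221
  pi_Z = 99/221

Verification (pi * P):
  82/221*1/4 + 40/221*3/10 + 99/221*1/2 = 82/221 = pi_X  (ok)
  82/221*1/20 + 40/221*13/20 + 99/221*1/10 = 40/221 = pi_Y  (ok)
  82/221*7/10 + 40/221*1/20 + 99/221*2/5 = 99/221 = pi_Z  (ok)

Answer: 82/221 40/221 99/221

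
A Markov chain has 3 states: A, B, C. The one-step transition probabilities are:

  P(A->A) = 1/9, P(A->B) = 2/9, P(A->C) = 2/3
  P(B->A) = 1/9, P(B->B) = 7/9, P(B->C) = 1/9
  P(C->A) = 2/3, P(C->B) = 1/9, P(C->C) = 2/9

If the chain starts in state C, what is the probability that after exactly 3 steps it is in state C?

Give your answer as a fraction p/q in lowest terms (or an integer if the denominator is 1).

Computing P^3 by repeated multiplication:
P^1 =
  A: [1/9, 2/9, 2/3]
  B: [1/9, 7/9, 1/9]
  C: [2/3, 1/9, 2/9]
P^2 =
  A: [13/27, 22/81, 20/81]
  B: [14/81, 52/81, 5/27]
  C: [19/81, 7/27, 41/81]
P^3 =
  A: [181/729, 28/81, 296/729]
  B: [52/243, 407/729, 166/729]
  C: [286/729, 226/729, 217/729]

(P^3)[C -> C] = 217/729

Answer: 217/729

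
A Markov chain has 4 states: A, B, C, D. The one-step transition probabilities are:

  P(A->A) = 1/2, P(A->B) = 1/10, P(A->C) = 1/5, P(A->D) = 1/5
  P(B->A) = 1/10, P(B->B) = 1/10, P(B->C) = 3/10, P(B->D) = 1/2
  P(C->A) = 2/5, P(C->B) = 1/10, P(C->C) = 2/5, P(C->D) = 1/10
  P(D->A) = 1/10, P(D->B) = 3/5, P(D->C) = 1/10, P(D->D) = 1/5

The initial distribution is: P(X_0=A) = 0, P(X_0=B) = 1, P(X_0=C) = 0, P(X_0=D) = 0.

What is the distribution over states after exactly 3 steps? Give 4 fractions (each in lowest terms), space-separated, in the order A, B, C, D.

Propagating the distribution step by step (d_{t+1} = d_t * P):
d_0 = (A=0, B=1, C=0, D=0)
  d_1[A] = 0*1/2 + 1*1/10 + 0*2/5 + 0*1/10 = 1/10
  d_1[B] = 0*1/10 + 1*1/10 + 0*1/10 + 0*3/5 = 1/10
  d_1[C] = 0*1/5 + 1*3/10 + 0*2/5 + 0*1/10 = 3/10
  d_1[D] = 0*1/5 + 1*1/2 + 0*1/10 + 0*1/5 = 1/2
d_1 = (A=1/10, B=1/10, C=3/10, D=1/2)
  d_2[A] = 1/10*1/2 + 1/10*1/10 + 3/10*2/5 + 1/2*1/10 = 23/100
  d_2[B] = 1/10*1/10 + 1/10*1/10 + 3/10*1/10 + 1/2*3/5 = 7/20
  d_2[C] = 1/10*1/5 + 1/10*3/10 + 3/10*2/5 + 1/2*1/10 = 11/50
  d_2[D] = 1/10*1/5 + 1/10*1/2 + 3/10*1/10 + 1/2*1/5 = 1/5
d_2 = (A=23/100, B=7/20, C=11/50, D=1/5)
  d_3[A] = 23/100*1/2 + 7/20*1/10 + 11/50*2/5 + 1/5*1/10 = 129/500
  d_3[B] = 23/100*1/10 + 7/20*1/10 + 11/50*1/10 + 1/5*3/5 = 1/5
  d_3[C] = 23/100*1/5 + 7/20*3/10 + 11/50*2/5 + 1/5*1/10 = 259/1000
  d_3[D] = 23/100*1/5 + 7/20*1/2 + 11/50*1/10 + 1/5*1/5 = 283/1000
d_3 = (A=129/500, B=1/5, C=259/1000, D=283/1000)

Answer: 129/500 1/5 259/1000 283/1000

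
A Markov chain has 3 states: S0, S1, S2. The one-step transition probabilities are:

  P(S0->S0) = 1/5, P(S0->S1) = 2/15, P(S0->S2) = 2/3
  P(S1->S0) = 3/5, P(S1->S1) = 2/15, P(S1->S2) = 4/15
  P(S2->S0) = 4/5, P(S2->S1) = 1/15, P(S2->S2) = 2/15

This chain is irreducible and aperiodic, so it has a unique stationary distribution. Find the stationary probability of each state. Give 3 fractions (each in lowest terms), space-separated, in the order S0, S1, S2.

Answer: 55/113 12/113 46/113

Derivation:
The stationary distribution satisfies pi = pi * P, i.e.:
  pi_S0 = 1/5*pi_S0 + 3/5*pi_S1 + 4/5*pi_S2
  pi_S1 = 2/15*pi_S0 + 2/15*pi_S1 + 1/15*pi_S2
  pi_S2 = 2/3*pi_S0 + 4/15*pi_S1 + 2/15*pi_S2
with normalization: pi_S0 + pi_S1 + pi_S2 = 1.

Using the first 2 balance equations plus normalization, the linear system A*pi = b is:
  [-4/5, 3/5, 4/5] . pi = 0
  [2/15, -13/15, 1/15] . pi = 0
  [1, 1, 1] . pi = 1

Solving yields:
  pi_S0 = 55/113
  pi_S1 = 12/113
  pi_S2 = 46/113

Verification (pi * P):
  55/113*1/5 + 12/113*3/5 + 46/113*4/5 = 55/113 = pi_S0  (ok)
  55/113*2/15 + 12/113*2/15 + 46/113*1/15 = 12/113 = pi_S1  (ok)
  55/113*2/3 + 12/113*4/15 + 46/113*2/15 = 46/113 = pi_S2  (ok)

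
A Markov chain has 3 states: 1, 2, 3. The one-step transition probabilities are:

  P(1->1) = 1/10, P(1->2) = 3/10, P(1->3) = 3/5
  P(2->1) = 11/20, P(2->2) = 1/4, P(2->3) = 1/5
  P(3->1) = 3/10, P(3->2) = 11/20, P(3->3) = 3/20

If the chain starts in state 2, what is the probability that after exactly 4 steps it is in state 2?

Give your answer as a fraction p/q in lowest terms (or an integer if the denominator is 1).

Computing P^4 by repeated multiplication:
P^1 =
  1: [1/10, 3/10, 3/5]
  2: [11/20, 1/4, 1/5]
  3: [3/10, 11/20, 3/20]
P^2 =
  1: [71/200, 87/200, 21/100]
  2: [101/400, 27/80, 41/100]
  3: [151/400, 31/100, 5/16]
P^3 =
  1: [1351/4000, 1323/4000, 663/2000]
  2: [2671/8000, 617/1600, 561/2000]
  3: [151/500, 2901/8000, 2683/8000]
P^4 =
  1: [25211/80000, 29307/80000, 12741/40000]
  2: [52741/160000, 11227/32000, 12781/40000]
  3: [52841/160000, 29257/80000, 9729/32000]

(P^4)[2 -> 2] = 11227/32000

Answer: 11227/32000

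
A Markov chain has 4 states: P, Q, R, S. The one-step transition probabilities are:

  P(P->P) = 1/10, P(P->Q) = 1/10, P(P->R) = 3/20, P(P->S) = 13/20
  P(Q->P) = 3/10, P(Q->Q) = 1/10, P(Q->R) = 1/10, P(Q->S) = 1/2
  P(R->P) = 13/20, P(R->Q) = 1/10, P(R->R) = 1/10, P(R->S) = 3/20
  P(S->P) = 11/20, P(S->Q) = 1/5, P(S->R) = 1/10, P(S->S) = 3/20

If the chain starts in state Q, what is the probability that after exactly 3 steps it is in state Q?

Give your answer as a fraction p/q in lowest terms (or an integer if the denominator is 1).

Computing P^3 by repeated multiplication:
P^1 =
  P: [1/10, 1/10, 3/20, 13/20]
  Q: [3/10, 1/10, 1/10, 1/2]
  R: [13/20, 1/10, 1/10, 3/20]
  S: [11/20, 1/5, 1/10, 3/20]
P^2 =
  P: [99/200, 33/200, 21/200, 47/200]
  Q: [2/5, 3/20, 23/200, 67/200]
  R: [97/400, 23/200, 53/400, 51/100]
  S: [21/80, 23/200, 51/400, 99/200]
P^3 =
  P: [593/2000, 247/2000, 499/4000, 1821/4000]
  Q: [43/125, 267/2000, 3/25, 161/400]
  R: [3403/8000, 151/1000, 897/8000, 623/2000]
  S: [3327/8000, 299/2000, 181/1600, 643/2000]

(P^3)[Q -> Q] = 267/2000

Answer: 267/2000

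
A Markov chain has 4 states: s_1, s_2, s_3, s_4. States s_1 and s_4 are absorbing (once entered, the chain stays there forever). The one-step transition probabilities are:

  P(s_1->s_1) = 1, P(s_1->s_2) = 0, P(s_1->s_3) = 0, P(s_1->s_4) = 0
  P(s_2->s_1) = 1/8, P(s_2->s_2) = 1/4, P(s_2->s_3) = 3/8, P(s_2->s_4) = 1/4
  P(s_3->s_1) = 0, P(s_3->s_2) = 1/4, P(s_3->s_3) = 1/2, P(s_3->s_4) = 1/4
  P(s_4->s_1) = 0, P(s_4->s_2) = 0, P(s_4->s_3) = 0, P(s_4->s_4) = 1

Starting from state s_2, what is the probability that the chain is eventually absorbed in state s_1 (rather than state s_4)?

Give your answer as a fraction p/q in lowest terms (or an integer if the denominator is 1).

Answer: 2/9

Derivation:
Let a_i = P(absorbed in s_1 | start in state i).
Boundary conditions: a_s_1 = 1, a_s_4 = 0.
For each transient state i, a_i = sum_j P(i->j) * a_j:
  a_s_2 = 1/8*a_s_1 + 1/4*a_s_2 + 3/8*a_s_3 + 1/4*a_s_4
  a_s_3 = 0*a_s_1 + 1/4*a_s_2 + 1/2*a_s_3 + 1/4*a_s_4

Substituting a_s_1 = 1 and a_s_4 = 0, rearrange to (I - Q) a = r where r[i] = P(i -> s_1):
  [3/4, -3/8] . (a_s_2, a_s_3) = 1/8
  [-1/4, 1/2] . (a_s_2, a_s_3) = 0

Solving yields:
  a_s_2 = 2/9
  a_s_3 = 1/9

Starting state is s_2, so the absorption probability is a_s_2 = 2/9.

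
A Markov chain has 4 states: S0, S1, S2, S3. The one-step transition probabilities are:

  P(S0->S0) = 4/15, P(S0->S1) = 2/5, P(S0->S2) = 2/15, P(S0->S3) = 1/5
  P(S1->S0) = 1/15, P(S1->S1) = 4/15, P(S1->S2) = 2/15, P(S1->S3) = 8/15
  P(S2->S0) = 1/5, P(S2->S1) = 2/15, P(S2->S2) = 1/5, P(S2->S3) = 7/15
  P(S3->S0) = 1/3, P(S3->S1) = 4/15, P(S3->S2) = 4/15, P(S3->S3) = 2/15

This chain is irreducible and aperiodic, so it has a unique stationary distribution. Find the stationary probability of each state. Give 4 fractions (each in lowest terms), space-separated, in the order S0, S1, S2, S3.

Answer: 71/321 29/107 121/642 205/642

Derivation:
The stationary distribution satisfies pi = pi * P, i.e.:
  pi_S0 = 4/15*pi_S0 + 1/15*pi_S1 + 1/5*pi_S2 + 1/3*pi_S3
  pi_S1 = 2/5*pi_S0 + 4/15*pi_S1 + 2/15*pi_S2 + 4/15*pi_S3
  pi_S2 = 2/15*pi_S0 + 2/15*pi_S1 + 1/5*pi_S2 + 4/15*pi_S3
  pi_S3 = 1/5*pi_S0 + 8/15*pi_S1 + 7/15*pi_S2 + 2/15*pi_S3
with normalization: pi_S0 + pi_S1 + pi_S2 + pi_S3 = 1.

Using the first 3 balance equations plus normalization, the linear system A*pi = b is:
  [-11/15, 1/15, 1/5, 1/3] . pi = 0
  [2/5, -11/15, 2/15, 4/15] . pi = 0
  [2/15, 2/15, -4/5, 4/15] . pi = 0
  [1, 1, 1, 1] . pi = 1

Solving yields:
  pi_S0 = 71/321
  pi_S1 = 29/107
  pi_S2 = 121/642
  pi_S3 = 205/642

Verification (pi * P):
  71/321*4/15 + 29/107*1/15 + 121/642*1/5 + 205/642*1/3 = 71/321 = pi_S0  (ok)
  71/321*2/5 + 29/107*4/15 + 121/642*2/15 + 205/642*4/15 = 29/107 = pi_S1  (ok)
  71/321*2/15 + 29/107*2/15 + 121/642*1/5 + 205/642*4/15 = 121/642 = pi_S2  (ok)
  71/321*1/5 + 29/107*8/15 + 121/642*7/15 + 205/642*2/15 = 205/642 = pi_S3  (ok)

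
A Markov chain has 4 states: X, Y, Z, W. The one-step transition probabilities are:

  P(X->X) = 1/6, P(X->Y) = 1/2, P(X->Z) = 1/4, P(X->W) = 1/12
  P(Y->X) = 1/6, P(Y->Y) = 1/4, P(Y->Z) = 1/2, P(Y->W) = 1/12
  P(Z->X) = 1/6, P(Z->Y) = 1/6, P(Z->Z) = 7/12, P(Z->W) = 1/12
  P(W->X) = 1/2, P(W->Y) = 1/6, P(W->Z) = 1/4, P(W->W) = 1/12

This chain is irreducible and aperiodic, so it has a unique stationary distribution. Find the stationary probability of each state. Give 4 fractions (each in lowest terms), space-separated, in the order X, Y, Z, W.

The stationary distribution satisfies pi = pi * P, i.e.:
  pi_X = 1/6*pi_X + 1/6*pi_Y + 1/6*pi_Z + 1/2*pi_W
  pi_Y = 1/2*pi_X + 1/4*pi_Y + 1/6*pi_Z + 1/6*pi_W
  pi_Z = 1/4*pi_X + 1/2*pi_Y + 7/12*pi_Z + 1/4*pi_W
  pi_W = 1/12*pi_X + 1/12*pi_Y + 1/12*pi_Z + 1/12*pi_W
with normalization: pi_X + pi_Y + pi_Z + pi_W = 1.

Using the first 3 balance equations plus normalization, the linear system A*pi = b is:
  [-5/6, 1/6, 1/6, 1/2] . pi = 0
  [1/2, -3/4, 1/6, 1/6] . pi = 0
  [1/4, 1/2, -5/12, 1/4] . pi = 0
  [1, 1, 1, 1] . pi = 1

Solving yields:
  pi_X = 7/36
  pi_Y = 25/99
  pi_Z = 31/66
  pi_W = 1/12

Verification (pi * P):
  7/36*1/6 + 25/99*1/6 + 31/66*1/6 + 1/12*1/2 = 7/36 = pi_X  (ok)
  7/36*1/2 + 25/99*1/4 + 31/66*1/6 + 1/12*1/6 = 25/99 = pi_Y  (ok)
  7/36*1/4 + 25/99*1/2 + 31/66*7/12 + 1/12*1/4 = 31/66 = pi_Z  (ok)
  7/36*1/12 + 25/99*1/12 + 31/66*1/12 + 1/12*1/12 = 1/12 = pi_W  (ok)

Answer: 7/36 25/99 31/66 1/12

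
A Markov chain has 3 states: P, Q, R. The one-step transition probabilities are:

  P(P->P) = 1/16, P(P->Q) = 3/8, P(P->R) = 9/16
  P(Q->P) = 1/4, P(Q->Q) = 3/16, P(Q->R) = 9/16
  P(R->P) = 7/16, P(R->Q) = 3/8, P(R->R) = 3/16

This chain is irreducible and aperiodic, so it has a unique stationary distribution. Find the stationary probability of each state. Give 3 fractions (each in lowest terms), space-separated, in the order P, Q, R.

The stationary distribution satisfies pi = pi * P, i.e.:
  pi_P = 1/16*pi_P + 1/4*pi_Q + 7/16*pi_R
  pi_Q = 3/8*pi_P + 3/16*pi_Q + 3/8*pi_R
  pi_R = 9/16*pi_P + 9/16*pi_Q + 3/16*pi_R
with normalization: pi_P + pi_Q + pi_R = 1.

Using the first 2 balance equations plus normalization, the linear system A*pi = b is:
  [-15/16, 1/4, 7/16] . pi = 0
  [3/8, -13/16, 3/8] . pi = 0
  [1, 1, 1] . pi = 1

Solving yields:
  pi_P = 115/418
  pi_Q = 6/19
  pi_R = 9/22

Verification (pi * P):
  115/418*1/16 + 6/19*1/4 + 9/22*7/16 = 115/418 = pi_P  (ok)
  115/418*3/8 + 6/19*3/16 + 9/22*3/8 = 6/19 = pi_Q  (ok)
  115/418*9/16 + 6/19*9/16 + 9/22*3/16 = 9/22 = pi_R  (ok)

Answer: 115/418 6/19 9/22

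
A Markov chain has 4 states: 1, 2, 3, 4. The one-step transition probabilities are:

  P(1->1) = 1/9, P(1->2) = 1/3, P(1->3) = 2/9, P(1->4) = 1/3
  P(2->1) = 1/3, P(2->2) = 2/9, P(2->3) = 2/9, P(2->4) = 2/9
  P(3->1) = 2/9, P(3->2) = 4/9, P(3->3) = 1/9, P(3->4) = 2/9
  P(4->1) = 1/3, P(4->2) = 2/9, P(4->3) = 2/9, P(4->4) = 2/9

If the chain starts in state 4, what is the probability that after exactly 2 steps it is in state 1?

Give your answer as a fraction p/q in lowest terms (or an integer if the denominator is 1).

Answer: 19/81

Derivation:
Computing P^2 by repeated multiplication:
P^1 =
  1: [1/9, 1/3, 2/9, 1/3]
  2: [1/3, 2/9, 2/9, 2/9]
  3: [2/9, 4/9, 1/9, 2/9]
  4: [1/3, 2/9, 2/9, 2/9]
P^2 =
  1: [23/81, 23/81, 16/81, 19/81]
  2: [19/81, 25/81, 16/81, 7/27]
  3: [22/81, 22/81, 17/81, 20/81]
  4: [19/81, 25/81, 16/81, 7/27]

(P^2)[4 -> 1] = 19/81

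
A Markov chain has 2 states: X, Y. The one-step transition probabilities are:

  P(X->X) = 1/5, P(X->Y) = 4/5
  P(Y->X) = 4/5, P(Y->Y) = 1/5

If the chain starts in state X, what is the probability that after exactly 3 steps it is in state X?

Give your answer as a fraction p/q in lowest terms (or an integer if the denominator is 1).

Answer: 49/125

Derivation:
Computing P^3 by repeated multiplication:
P^1 =
  X: [1/5, 4/5]
  Y: [4/5, 1/5]
P^2 =
  X: [17/25, 8/25]
  Y: [8/25, 17/25]
P^3 =
  X: [49/125, 76/125]
  Y: [76/125, 49/125]

(P^3)[X -> X] = 49/125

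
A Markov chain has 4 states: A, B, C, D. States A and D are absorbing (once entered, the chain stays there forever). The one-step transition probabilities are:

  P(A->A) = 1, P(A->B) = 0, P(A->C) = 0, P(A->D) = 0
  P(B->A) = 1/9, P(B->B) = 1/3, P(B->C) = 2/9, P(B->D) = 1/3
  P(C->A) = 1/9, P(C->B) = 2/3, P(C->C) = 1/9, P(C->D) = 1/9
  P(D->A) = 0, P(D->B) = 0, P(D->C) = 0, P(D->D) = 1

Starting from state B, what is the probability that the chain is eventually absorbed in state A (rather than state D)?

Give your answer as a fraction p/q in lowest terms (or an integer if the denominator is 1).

Answer: 5/18

Derivation:
Let a_i = P(absorbed in A | start in state i).
Boundary conditions: a_A = 1, a_D = 0.
For each transient state i, a_i = sum_j P(i->j) * a_j:
  a_B = 1/9*a_A + 1/3*a_B + 2/9*a_C + 1/3*a_D
  a_C = 1/9*a_A + 2/3*a_B + 1/9*a_C + 1/9*a_D

Substituting a_A = 1 and a_D = 0, rearrange to (I - Q) a = r where r[i] = P(i -> A):
  [2/3, -2/9] . (a_B, a_C) = 1/9
  [-2/3, 8/9] . (a_B, a_C) = 1/9

Solving yields:
  a_B = 5/18
  a_C = 1/3

Starting state is B, so the absorption probability is a_B = 5/18.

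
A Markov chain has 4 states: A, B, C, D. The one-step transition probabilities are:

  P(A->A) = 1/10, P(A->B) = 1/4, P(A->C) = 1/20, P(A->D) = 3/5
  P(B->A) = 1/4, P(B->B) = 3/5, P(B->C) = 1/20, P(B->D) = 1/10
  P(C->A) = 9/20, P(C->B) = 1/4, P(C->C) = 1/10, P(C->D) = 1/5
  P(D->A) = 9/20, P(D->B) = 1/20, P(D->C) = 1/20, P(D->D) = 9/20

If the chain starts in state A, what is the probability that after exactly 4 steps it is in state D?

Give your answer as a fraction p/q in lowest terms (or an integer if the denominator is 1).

Computing P^4 by repeated multiplication:
P^1 =
  A: [1/10, 1/4, 1/20, 3/5]
  B: [1/4, 3/5, 1/20, 1/10]
  C: [9/20, 1/4, 1/10, 1/5]
  D: [9/20, 1/20, 1/20, 9/20]
P^2 =
  A: [73/200, 87/400, 21/400, 73/200]
  B: [97/400, 11/25, 21/400, 53/200]
  C: [97/400, 119/400, 11/200, 81/200]
  D: [113/400, 71/400, 21/400, 39/80]
P^3 =
  A: [223/800, 81/320, 421/8000, 831/2000]
  B: [2217/8000, 351/1000, 421/8000, 1277/4000]
  C: [489/1600, 437/1600, 211/4000, 737/2000]
  D: [101/320, 1717/8000, 421/8000, 3337/8000]
P^4 =
  A: [4829/16000, 40879/160000, 8421/160000, 6241/16000]
  B: [45249/160000, 309/1000, 8421/160000, 5689/16000]
  C: [9229/32000, 43503/160000, 4211/80000, 6193/16000]
  D: [47457/160000, 38671/160000, 8421/160000, 65451/160000]

(P^4)[A -> D] = 6241/16000

Answer: 6241/16000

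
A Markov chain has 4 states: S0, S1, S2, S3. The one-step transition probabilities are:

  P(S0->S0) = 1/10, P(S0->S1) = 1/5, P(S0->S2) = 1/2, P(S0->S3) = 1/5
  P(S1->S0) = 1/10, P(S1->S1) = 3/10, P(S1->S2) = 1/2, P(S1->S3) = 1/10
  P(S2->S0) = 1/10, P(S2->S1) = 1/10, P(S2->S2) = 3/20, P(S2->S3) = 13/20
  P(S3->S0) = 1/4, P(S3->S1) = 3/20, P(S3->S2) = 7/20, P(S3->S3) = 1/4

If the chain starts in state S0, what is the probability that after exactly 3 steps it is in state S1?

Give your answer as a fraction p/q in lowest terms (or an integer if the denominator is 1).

Answer: 663/4000

Derivation:
Computing P^3 by repeated multiplication:
P^1 =
  S0: [1/10, 1/5, 1/2, 1/5]
  S1: [1/10, 3/10, 1/2, 1/10]
  S2: [1/10, 1/10, 3/20, 13/20]
  S3: [1/4, 3/20, 7/20, 1/4]
P^2 =
  S0: [13/100, 4/25, 59/200, 83/200]
  S1: [23/200, 7/40, 31/100, 2/5]
  S2: [79/400, 13/80, 7/20, 29/100]
  S3: [11/80, 67/400, 17/50, 71/200]
P^3 =
  S0: [649/4000, 663/4000, 669/2000, 27/80]
  S1: [4/25, 333/2000, 663/2000, 171/500]
  S2: [287/2000, 667/4000, 167/500, 1423/4000]
  S3: [613/4000, 33/200, 1311/4000, 177/500]

(P^3)[S0 -> S1] = 663/4000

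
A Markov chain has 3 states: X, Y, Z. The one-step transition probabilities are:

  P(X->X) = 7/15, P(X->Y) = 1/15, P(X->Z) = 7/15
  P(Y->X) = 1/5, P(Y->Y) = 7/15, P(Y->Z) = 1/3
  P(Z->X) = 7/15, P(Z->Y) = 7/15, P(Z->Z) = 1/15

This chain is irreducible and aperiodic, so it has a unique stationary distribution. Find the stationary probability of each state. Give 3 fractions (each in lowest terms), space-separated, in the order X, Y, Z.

Answer: 77/201 21/67 61/201

Derivation:
The stationary distribution satisfies pi = pi * P, i.e.:
  pi_X = 7/15*pi_X + 1/5*pi_Y + 7/15*pi_Z
  pi_Y = 1/15*pi_X + 7/15*pi_Y + 7/15*pi_Z
  pi_Z = 7/15*pi_X + 1/3*pi_Y + 1/15*pi_Z
with normalization: pi_X + pi_Y + pi_Z = 1.

Using the first 2 balance equations plus normalization, the linear system A*pi = b is:
  [-8/15, 1/5, 7/15] . pi = 0
  [1/15, -8/15, 7/15] . pi = 0
  [1, 1, 1] . pi = 1

Solving yields:
  pi_X = 77/201
  pi_Y = 21/67
  pi_Z = 61/201

Verification (pi * P):
  77/201*7/15 + 21/67*1/5 + 61/201*7/15 = 77/201 = pi_X  (ok)
  77/201*1/15 + 21/67*7/15 + 61/201*7/15 = 21/67 = pi_Y  (ok)
  77/201*7/15 + 21/67*1/3 + 61/201*1/15 = 61/201 = pi_Z  (ok)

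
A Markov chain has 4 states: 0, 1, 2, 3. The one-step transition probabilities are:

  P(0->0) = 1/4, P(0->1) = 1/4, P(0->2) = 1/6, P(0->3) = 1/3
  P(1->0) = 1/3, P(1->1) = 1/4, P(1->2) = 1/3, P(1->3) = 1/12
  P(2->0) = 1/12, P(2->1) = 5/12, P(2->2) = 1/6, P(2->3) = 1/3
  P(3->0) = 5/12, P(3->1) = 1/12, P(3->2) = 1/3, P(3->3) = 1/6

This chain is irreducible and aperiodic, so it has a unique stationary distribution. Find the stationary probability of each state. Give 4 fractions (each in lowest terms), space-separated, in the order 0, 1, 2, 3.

Answer: 51/190 24/95 47/190 22/95

Derivation:
The stationary distribution satisfies pi = pi * P, i.e.:
  pi_0 = 1/4*pi_0 + 1/3*pi_1 + 1/12*pi_2 + 5/12*pi_3
  pi_1 = 1/4*pi_0 + 1/4*pi_1 + 5/12*pi_2 + 1/12*pi_3
  pi_2 = 1/6*pi_0 + 1/3*pi_1 + 1/6*pi_2 + 1/3*pi_3
  pi_3 = 1/3*pi_0 + 1/12*pi_1 + 1/3*pi_2 + 1/6*pi_3
with normalization: pi_0 + pi_1 + pi_2 + pi_3 = 1.

Using the first 3 balance equations plus normalization, the linear system A*pi = b is:
  [-3/4, 1/3, 1/12, 5/12] . pi = 0
  [1/4, -3/4, 5/12, 1/12] . pi = 0
  [1/6, 1/3, -5/6, 1/3] . pi = 0
  [1, 1, 1, 1] . pi = 1

Solving yields:
  pi_0 = 51/190
  pi_1 = 24/95
  pi_2 = 47/190
  pi_3 = 22/95

Verification (pi * P):
  51/190*1/4 + 24/95*1/3 + 47/190*1/12 + 22/95*5/12 = 51/190 = pi_0  (ok)
  51/190*1/4 + 24/95*1/4 + 47/190*5/12 + 22/95*1/12 = 24/95 = pi_1  (ok)
  51/190*1/6 + 24/95*1/3 + 47/190*1/6 + 22/95*1/3 = 47/190 = pi_2  (ok)
  51/190*1/3 + 24/95*1/12 + 47/190*1/3 + 22/95*1/6 = 22/95 = pi_3  (ok)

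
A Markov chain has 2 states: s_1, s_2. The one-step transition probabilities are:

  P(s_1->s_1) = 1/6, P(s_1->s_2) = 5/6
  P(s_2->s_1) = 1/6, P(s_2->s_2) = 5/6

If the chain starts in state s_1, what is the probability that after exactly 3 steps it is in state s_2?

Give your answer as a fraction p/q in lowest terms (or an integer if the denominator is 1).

Computing P^3 by repeated multiplication:
P^1 =
  s_1: [1/6, 5/6]
  s_2: [1/6, 5/6]
P^2 =
  s_1: [1/6, 5/6]
  s_2: [1/6, 5/6]
P^3 =
  s_1: [1/6, 5/6]
  s_2: [1/6, 5/6]

(P^3)[s_1 -> s_2] = 5/6

Answer: 5/6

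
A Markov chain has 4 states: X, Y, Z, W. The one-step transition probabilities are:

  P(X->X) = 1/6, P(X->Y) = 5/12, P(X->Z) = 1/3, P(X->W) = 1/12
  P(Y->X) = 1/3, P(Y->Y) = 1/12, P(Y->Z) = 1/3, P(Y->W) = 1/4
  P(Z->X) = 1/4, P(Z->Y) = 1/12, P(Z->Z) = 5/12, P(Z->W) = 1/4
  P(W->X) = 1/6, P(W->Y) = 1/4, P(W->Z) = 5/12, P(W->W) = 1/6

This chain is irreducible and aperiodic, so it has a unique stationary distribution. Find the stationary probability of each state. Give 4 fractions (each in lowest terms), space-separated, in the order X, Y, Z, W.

Answer: 451/1956 377/1956 373/978 191/978

Derivation:
The stationary distribution satisfies pi = pi * P, i.e.:
  pi_X = 1/6*pi_X + 1/3*pi_Y + 1/4*pi_Z + 1/6*pi_W
  pi_Y = 5/12*pi_X + 1/12*pi_Y + 1/12*pi_Z + 1/4*pi_W
  pi_Z = 1/3*pi_X + 1/3*pi_Y + 5/12*pi_Z + 5/12*pi_W
  pi_W = 1/12*pi_X + 1/4*pi_Y + 1/4*pi_Z + 1/6*pi_W
with normalization: pi_X + pi_Y + pi_Z + pi_W = 1.

Using the first 3 balance equations plus normalization, the linear system A*pi = b is:
  [-5/6, 1/3, 1/4, 1/6] . pi = 0
  [5/12, -11/12, 1/12, 1/4] . pi = 0
  [1/3, 1/3, -7/12, 5/12] . pi = 0
  [1, 1, 1, 1] . pi = 1

Solving yields:
  pi_X = 451/1956
  pi_Y = 377/1956
  pi_Z = 373/978
  pi_W = 191/978

Verification (pi * P):
  451/1956*1/6 + 377/1956*1/3 + 373/978*1/4 + 191/978*1/6 = 451/1956 = pi_X  (ok)
  451/1956*5/12 + 377/1956*1/12 + 373/978*1/12 + 191/978*1/4 = 377/1956 = pi_Y  (ok)
  451/1956*1/3 + 377/1956*1/3 + 373/978*5/12 + 191/978*5/12 = 373/978 = pi_Z  (ok)
  451/1956*1/12 + 377/1956*1/4 + 373/978*1/4 + 191/978*1/6 = 191/978 = pi_W  (ok)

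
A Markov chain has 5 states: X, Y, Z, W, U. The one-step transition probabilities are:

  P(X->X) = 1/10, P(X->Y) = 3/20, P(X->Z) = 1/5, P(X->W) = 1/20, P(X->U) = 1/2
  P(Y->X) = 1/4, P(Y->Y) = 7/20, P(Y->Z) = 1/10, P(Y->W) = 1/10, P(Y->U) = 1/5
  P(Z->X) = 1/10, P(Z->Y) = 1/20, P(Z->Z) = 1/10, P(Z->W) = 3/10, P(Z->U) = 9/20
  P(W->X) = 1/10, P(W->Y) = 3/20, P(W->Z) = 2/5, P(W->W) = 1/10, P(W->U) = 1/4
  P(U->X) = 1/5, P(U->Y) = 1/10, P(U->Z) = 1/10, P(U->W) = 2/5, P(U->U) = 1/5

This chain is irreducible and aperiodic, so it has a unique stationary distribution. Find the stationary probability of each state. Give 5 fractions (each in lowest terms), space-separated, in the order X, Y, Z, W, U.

Answer: 13136/86373 4204/28791 15629/86373 701/3199 26069/86373

Derivation:
The stationary distribution satisfies pi = pi * P, i.e.:
  pi_X = 1/10*pi_X + 1/4*pi_Y + 1/10*pi_Z + 1/10*pi_W + 1/5*pi_U
  pi_Y = 3/20*pi_X + 7/20*pi_Y + 1/20*pi_Z + 3/20*pi_W + 1/10*pi_U
  pi_Z = 1/5*pi_X + 1/10*pi_Y + 1/10*pi_Z + 2/5*pi_W + 1/10*pi_U
  pi_W = 1/20*pi_X + 1/10*pi_Y + 3/10*pi_Z + 1/10*pi_W + 2/5*pi_U
  pi_U = 1/2*pi_X + 1/5*pi_Y + 9/20*pi_Z + 1/4*pi_W + 1/5*pi_U
with normalization: pi_X + pi_Y + pi_Z + pi_W + pi_U = 1.

Using the first 4 balance equations plus normalization, the linear system A*pi = b is:
  [-9/10, 1/4, 1/10, 1/10, 1/5] . pi = 0
  [3/20, -13/20, 1/20, 3/20, 1/10] . pi = 0
  [1/5, 1/10, -9/10, 2/5, 1/10] . pi = 0
  [1/20, 1/10, 3/10, -9/10, 2/5] . pi = 0
  [1, 1, 1, 1, 1] . pi = 1

Solving yields:
  pi_X = 13136/86373
  pi_Y = 4204/28791
  pi_Z = 15629/86373
  pi_W = 701/3199
  pi_U = 26069/86373

Verification (pi * P):
  13136/86373*1/10 + 4204/28791*1/4 + 15629/86373*1/10 + 701/3199*1/10 + 26069/86373*1/5 = 13136/86373 = pi_X  (ok)
  13136/86373*3/20 + 4204/28791*7/20 + 15629/86373*1/20 + 701/3199*3/20 + 26069/86373*1/10 = 4204/28791 = pi_Y  (ok)
  13136/86373*1/5 + 4204/28791*1/10 + 15629/86373*1/10 + 701/3199*2/5 + 26069/86373*1/10 = 15629/86373 = pi_Z  (ok)
  13136/86373*1/20 + 4204/28791*1/10 + 15629/86373*3/10 + 701/3199*1/10 + 26069/86373*2/5 = 701/3199 = pi_W  (ok)
  13136/86373*1/2 + 4204/28791*1/5 + 15629/86373*9/20 + 701/3199*1/4 + 26069/86373*1/5 = 26069/86373 = pi_U  (ok)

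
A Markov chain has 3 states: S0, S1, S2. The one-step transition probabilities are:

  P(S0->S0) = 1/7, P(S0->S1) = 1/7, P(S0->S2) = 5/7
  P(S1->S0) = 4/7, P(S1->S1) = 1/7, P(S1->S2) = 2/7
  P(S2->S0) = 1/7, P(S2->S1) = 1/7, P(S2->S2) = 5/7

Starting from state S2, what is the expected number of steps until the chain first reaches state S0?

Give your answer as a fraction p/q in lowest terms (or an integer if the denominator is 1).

Answer: 49/10

Derivation:
Let h_i = expected steps to first reach S0 from state i.
Boundary: h_S0 = 0.
First-step equations for the other states:
  h_S1 = 1 + 4/7*h_S0 + 1/7*h_S1 + 2/7*h_S2
  h_S2 = 1 + 1/7*h_S0 + 1/7*h_S1 + 5/7*h_S2

Substituting h_S0 = 0 and rearranging gives the linear system (I - Q) h = 1:
  [6/7, -2/7] . (h_S1, h_S2) = 1
  [-1/7, 2/7] . (h_S1, h_S2) = 1

Solving yields:
  h_S1 = 14/5
  h_S2 = 49/10

Starting state is S2, so the expected hitting time is h_S2 = 49/10.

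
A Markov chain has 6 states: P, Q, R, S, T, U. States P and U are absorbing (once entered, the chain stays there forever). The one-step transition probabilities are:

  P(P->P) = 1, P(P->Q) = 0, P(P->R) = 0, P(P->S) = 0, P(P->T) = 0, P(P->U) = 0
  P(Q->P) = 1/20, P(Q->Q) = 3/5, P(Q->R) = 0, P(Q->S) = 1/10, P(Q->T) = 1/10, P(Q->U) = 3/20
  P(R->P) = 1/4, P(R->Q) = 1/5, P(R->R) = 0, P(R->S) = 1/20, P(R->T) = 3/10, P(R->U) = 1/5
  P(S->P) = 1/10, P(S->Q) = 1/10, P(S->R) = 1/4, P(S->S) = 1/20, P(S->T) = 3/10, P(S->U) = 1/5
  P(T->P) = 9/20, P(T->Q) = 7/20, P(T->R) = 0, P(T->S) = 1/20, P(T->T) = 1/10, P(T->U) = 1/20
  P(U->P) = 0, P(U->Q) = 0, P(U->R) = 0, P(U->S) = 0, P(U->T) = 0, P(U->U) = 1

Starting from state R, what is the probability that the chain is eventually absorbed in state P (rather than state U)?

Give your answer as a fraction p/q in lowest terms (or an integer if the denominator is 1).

Answer: 821/1439

Derivation:
Let a_i = P(absorbed in P | start in state i).
Boundary conditions: a_P = 1, a_U = 0.
For each transient state i, a_i = sum_j P(i->j) * a_j:
  a_Q = 1/20*a_P + 3/5*a_Q + 0*a_R + 1/10*a_S + 1/10*a_T + 3/20*a_U
  a_R = 1/4*a_P + 1/5*a_Q + 0*a_R + 1/20*a_S + 3/10*a_T + 1/5*a_U
  a_S = 1/10*a_P + 1/10*a_Q + 1/4*a_R + 1/20*a_S + 3/10*a_T + 1/5*a_U
  a_T = 9/20*a_P + 7/20*a_Q + 0*a_R + 1/20*a_S + 1/10*a_T + 1/20*a_U

Substituting a_P = 1 and a_U = 0, rearrange to (I - Q) a = r where r[i] = P(i -> P):
  [2/5, 0, -1/10, -1/10] . (a_Q, a_R, a_S, a_T) = 1/20
  [-1/5, 1, -1/20, -3/10] . (a_Q, a_R, a_S, a_T) = 1/4
  [-1/10, -1/4, 19/20, -3/10] . (a_Q, a_R, a_S, a_T) = 1/10
  [-7/20, 0, -1/20, 9/10] . (a_Q, a_R, a_S, a_T) = 9/20

Solving yields:
  a_Q = 1852/4317
  a_R = 821/1439
  a_S = 2246/4317
  a_T = 6007/8634

Starting state is R, so the absorption probability is a_R = 821/1439.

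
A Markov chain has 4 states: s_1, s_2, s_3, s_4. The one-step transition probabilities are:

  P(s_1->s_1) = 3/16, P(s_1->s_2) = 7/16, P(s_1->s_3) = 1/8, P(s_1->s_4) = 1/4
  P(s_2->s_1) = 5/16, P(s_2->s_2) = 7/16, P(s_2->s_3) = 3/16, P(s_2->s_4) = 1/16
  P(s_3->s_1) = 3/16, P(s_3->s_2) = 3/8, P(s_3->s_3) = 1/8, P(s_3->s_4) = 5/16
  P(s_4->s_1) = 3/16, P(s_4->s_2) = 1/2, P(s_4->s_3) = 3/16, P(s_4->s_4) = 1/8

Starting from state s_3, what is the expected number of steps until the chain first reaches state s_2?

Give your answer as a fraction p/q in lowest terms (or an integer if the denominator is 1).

Answer: 4864/2035

Derivation:
Let h_i = expected steps to first reach s_2 from state i.
Boundary: h_s_2 = 0.
First-step equations for the other states:
  h_s_1 = 1 + 3/16*h_s_1 + 7/16*h_s_2 + 1/8*h_s_3 + 1/4*h_s_4
  h_s_3 = 1 + 3/16*h_s_1 + 3/8*h_s_2 + 1/8*h_s_3 + 5/16*h_s_4
  h_s_4 = 1 + 3/16*h_s_1 + 1/2*h_s_2 + 3/16*h_s_3 + 1/8*h_s_4

Substituting h_s_2 = 0 and rearranging gives the linear system (I - Q) h = 1:
  [13/16, -1/8, -1/4] . (h_s_1, h_s_3, h_s_4) = 1
  [-3/16, 7/8, -5/16] . (h_s_1, h_s_3, h_s_4) = 1
  [-3/16, -3/16, 7/8] . (h_s_1, h_s_3, h_s_4) = 1

Solving yields:
  h_s_1 = 4592/2035
  h_s_3 = 4864/2035
  h_s_4 = 4352/2035

Starting state is s_3, so the expected hitting time is h_s_3 = 4864/2035.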